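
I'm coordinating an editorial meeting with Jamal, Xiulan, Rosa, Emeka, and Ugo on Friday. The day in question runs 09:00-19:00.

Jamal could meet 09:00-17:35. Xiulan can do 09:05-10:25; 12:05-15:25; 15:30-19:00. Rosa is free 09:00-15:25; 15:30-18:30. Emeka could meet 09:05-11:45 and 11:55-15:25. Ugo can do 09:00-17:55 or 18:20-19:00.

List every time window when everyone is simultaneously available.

Jamal ∩ Xiulan: 09:05-10:25, 12:05-15:25, 15:30-17:35.
Jamal ∩ Xiulan ∩ Rosa: 09:05-10:25, 12:05-15:25, 15:30-17:35.
Jamal ∩ Xiulan ∩ Rosa ∩ Emeka: 09:05-10:25, 12:05-15:25.
Jamal ∩ Xiulan ∩ Rosa ∩ Emeka ∩ Ugo: 09:05-10:25, 12:05-15:25.

09:05-10:25, 12:05-15:25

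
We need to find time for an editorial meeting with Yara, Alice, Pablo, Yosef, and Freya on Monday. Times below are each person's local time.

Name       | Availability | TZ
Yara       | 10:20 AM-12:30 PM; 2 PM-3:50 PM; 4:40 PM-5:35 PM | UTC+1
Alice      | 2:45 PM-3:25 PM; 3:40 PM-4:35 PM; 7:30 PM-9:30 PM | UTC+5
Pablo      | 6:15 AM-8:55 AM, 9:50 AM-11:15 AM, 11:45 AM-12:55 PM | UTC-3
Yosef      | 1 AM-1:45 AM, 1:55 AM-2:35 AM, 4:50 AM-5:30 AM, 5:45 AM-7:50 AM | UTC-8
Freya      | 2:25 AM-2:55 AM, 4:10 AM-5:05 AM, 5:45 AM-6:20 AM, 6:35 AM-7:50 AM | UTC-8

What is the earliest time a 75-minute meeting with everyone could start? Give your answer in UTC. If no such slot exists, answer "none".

none

Yara in UTC: 09:20-11:30, 13:00-14:50, 15:40-16:35 (subtract 1h to convert from UTC+1).
Alice in UTC: 09:45-10:25, 10:40-11:35, 14:30-16:30 (subtract 5h to convert from UTC+5).
Pablo in UTC: 09:15-11:55, 12:50-14:15, 14:45-15:55 (add 3h to convert from UTC-3).
Yosef in UTC: 09:00-09:45, 09:55-10:35, 12:50-13:30, 13:45-15:50 (add 8h to convert from UTC-8).
Freya in UTC: 10:25-10:55, 12:10-13:05, 13:45-14:20, 14:35-15:50 (add 8h to convert from UTC-8).
Yara ∩ Alice: 09:45-10:25, 10:40-11:30, 14:30-14:50, 15:40-16:30.
Yara ∩ Alice ∩ Pablo: 09:45-10:25, 10:40-11:30, 14:45-14:50, 15:40-15:55.
Yara ∩ Alice ∩ Pablo ∩ Yosef: 09:55-10:25, 14:45-14:50, 15:40-15:50.
Yara ∩ Alice ∩ Pablo ∩ Yosef ∩ Freya: 14:45-14:50, 15:40-15:50.
So the common availability across everyone is 14:45-14:50, 15:40-15:50.
No common window is at least 75 minutes long.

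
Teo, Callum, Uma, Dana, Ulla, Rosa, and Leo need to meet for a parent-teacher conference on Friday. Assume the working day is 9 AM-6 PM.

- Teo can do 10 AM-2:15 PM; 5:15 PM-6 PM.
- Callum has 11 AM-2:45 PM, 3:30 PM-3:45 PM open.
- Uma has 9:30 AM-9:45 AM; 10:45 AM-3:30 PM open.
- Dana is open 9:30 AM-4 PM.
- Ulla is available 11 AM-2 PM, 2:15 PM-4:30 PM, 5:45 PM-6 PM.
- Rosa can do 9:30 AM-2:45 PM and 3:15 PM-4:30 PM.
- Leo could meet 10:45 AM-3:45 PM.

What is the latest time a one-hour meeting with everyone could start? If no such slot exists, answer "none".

13:00

Teo ∩ Callum: 11:00-14:15.
Teo ∩ Callum ∩ Uma: 11:00-14:15.
Teo ∩ Callum ∩ Uma ∩ Dana: 11:00-14:15.
Teo ∩ Callum ∩ Uma ∩ Dana ∩ Ulla: 11:00-14:00.
Teo ∩ Callum ∩ Uma ∩ Dana ∩ Ulla ∩ Rosa: 11:00-14:00.
Teo ∩ Callum ∩ Uma ∩ Dana ∩ Ulla ∩ Rosa ∩ Leo: 11:00-14:00.
The last common window of at least 60 minutes is 11:00-14:00; a 60-minute meeting can start as late as 13:00 and still end by 14:00.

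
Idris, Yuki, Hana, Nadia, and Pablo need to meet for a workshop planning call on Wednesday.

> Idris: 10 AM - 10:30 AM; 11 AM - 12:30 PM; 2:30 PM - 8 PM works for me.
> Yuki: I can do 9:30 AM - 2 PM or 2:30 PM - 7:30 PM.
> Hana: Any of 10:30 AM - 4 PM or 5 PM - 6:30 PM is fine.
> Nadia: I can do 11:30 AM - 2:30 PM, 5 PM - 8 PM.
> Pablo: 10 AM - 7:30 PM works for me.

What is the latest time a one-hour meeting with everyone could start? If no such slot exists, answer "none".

17:30

Idris ∩ Yuki: 10:00-10:30, 11:00-12:30, 14:30-19:30.
Idris ∩ Yuki ∩ Hana: 11:00-12:30, 14:30-16:00, 17:00-18:30.
Idris ∩ Yuki ∩ Hana ∩ Nadia: 11:30-12:30, 17:00-18:30.
Idris ∩ Yuki ∩ Hana ∩ Nadia ∩ Pablo: 11:30-12:30, 17:00-18:30.
The last common window of at least 60 minutes is 17:00-18:30; a 60-minute meeting can start as late as 17:30 and still end by 18:30.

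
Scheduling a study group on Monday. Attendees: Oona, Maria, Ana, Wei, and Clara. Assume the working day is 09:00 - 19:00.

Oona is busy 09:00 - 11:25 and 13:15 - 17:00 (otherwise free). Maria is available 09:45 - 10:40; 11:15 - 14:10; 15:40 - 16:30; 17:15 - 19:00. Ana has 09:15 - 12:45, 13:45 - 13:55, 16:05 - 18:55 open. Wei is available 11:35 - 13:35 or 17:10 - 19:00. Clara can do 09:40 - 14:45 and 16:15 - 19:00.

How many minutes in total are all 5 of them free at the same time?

170

Oona free: 11:25-13:15, 17:00-19:00 (invert busy blocks within the working day).
Maria free: 09:45-10:40, 11:15-14:10, 15:40-16:30, 17:15-19:00.
Ana free: 09:15-12:45, 13:45-13:55, 16:05-18:55.
Wei free: 11:35-13:35, 17:10-19:00.
Clara free: 09:40-14:45, 16:15-19:00.
Oona ∩ Maria: 11:25-13:15, 17:15-19:00.
Oona ∩ Maria ∩ Ana: 11:25-12:45, 17:15-18:55.
Oona ∩ Maria ∩ Ana ∩ Wei: 11:35-12:45, 17:15-18:55.
Oona ∩ Maria ∩ Ana ∩ Wei ∩ Clara: 11:35-12:45, 17:15-18:55.
So the common availability across everyone is 11:35-12:45, 17:15-18:55.
Summing the common windows: 70 + 100 = 170 minutes.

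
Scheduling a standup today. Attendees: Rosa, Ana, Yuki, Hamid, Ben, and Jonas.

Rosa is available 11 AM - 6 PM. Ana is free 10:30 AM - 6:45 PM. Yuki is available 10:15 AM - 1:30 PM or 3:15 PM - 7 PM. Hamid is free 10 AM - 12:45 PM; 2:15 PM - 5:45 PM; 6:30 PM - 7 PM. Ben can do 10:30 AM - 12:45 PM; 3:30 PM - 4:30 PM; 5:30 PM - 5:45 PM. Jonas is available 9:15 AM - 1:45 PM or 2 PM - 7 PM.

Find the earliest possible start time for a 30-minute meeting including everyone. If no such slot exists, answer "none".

11:00

Rosa ∩ Ana: 11:00-18:00.
Rosa ∩ Ana ∩ Yuki: 11:00-13:30, 15:15-18:00.
Rosa ∩ Ana ∩ Yuki ∩ Hamid: 11:00-12:45, 15:15-17:45.
Rosa ∩ Ana ∩ Yuki ∩ Hamid ∩ Ben: 11:00-12:45, 15:30-16:30, 17:30-17:45.
Rosa ∩ Ana ∩ Yuki ∩ Hamid ∩ Ben ∩ Jonas: 11:00-12:45, 15:30-16:30, 17:30-17:45.
Those are the intersection windows.
The first common window of at least 30 minutes is 11:00-12:45, so the earliest start is 11:00.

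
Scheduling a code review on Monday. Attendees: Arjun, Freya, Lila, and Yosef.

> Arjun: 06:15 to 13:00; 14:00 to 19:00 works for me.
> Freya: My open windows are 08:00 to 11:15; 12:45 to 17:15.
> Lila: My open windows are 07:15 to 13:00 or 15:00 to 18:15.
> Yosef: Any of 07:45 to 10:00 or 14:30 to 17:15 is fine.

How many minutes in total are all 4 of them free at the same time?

255

Arjun ∩ Freya: 08:00-11:15, 12:45-13:00, 14:00-17:15.
Arjun ∩ Freya ∩ Lila: 08:00-11:15, 12:45-13:00, 15:00-17:15.
Arjun ∩ Freya ∩ Lila ∩ Yosef: 08:00-10:00, 15:00-17:15.
Summing the common windows: 120 + 135 = 255 minutes.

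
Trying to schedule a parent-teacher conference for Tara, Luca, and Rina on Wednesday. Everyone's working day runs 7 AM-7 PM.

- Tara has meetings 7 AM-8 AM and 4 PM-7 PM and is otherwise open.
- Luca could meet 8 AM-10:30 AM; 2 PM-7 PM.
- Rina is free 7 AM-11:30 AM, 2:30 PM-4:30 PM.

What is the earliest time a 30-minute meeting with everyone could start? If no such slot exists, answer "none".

Tara free: 08:00-16:00 (invert busy blocks within the working day).
Luca free: 08:00-10:30, 14:00-19:00.
Rina free: 07:00-11:30, 14:30-16:30.
Tara ∩ Luca: 08:00-10:30, 14:00-16:00.
Tara ∩ Luca ∩ Rina: 08:00-10:30, 14:30-16:00.
The first common window of at least 30 minutes is 08:00-10:30, so the earliest start is 08:00.

08:00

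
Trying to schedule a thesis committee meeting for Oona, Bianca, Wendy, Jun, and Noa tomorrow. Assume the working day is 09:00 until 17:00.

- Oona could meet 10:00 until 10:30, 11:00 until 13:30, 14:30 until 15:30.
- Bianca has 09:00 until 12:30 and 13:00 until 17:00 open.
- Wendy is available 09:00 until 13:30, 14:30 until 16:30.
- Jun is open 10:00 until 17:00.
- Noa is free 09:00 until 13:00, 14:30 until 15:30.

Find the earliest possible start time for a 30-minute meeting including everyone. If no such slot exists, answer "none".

Oona ∩ Bianca: 10:00-10:30, 11:00-12:30, 13:00-13:30, 14:30-15:30.
Oona ∩ Bianca ∩ Wendy: 10:00-10:30, 11:00-12:30, 13:00-13:30, 14:30-15:30.
Oona ∩ Bianca ∩ Wendy ∩ Jun: 10:00-10:30, 11:00-12:30, 13:00-13:30, 14:30-15:30.
Oona ∩ Bianca ∩ Wendy ∩ Jun ∩ Noa: 10:00-10:30, 11:00-12:30, 14:30-15:30.
The first common window of at least 30 minutes is 10:00-10:30, so the earliest start is 10:00.

10:00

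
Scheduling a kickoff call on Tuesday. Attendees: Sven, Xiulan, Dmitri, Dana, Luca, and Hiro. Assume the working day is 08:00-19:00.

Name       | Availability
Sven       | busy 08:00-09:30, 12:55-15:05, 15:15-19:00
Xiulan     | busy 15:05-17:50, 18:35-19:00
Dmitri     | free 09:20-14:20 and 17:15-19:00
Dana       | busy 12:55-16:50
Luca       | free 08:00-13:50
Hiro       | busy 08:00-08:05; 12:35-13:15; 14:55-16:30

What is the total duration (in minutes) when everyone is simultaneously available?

185

Sven free: 09:30-12:55, 15:05-15:15 (invert busy blocks within the working day).
Xiulan free: 08:00-15:05, 17:50-18:35 (invert busy blocks within the working day).
Dmitri free: 09:20-14:20, 17:15-19:00.
Dana free: 08:00-12:55, 16:50-19:00 (invert busy blocks within the working day).
Luca free: 08:00-13:50.
Hiro free: 08:05-12:35, 13:15-14:55, 16:30-19:00 (invert busy blocks within the working day).
Sven ∩ Xiulan: 09:30-12:55.
Sven ∩ Xiulan ∩ Dmitri: 09:30-12:55.
Sven ∩ Xiulan ∩ Dmitri ∩ Dana: 09:30-12:55.
Sven ∩ Xiulan ∩ Dmitri ∩ Dana ∩ Luca: 09:30-12:55.
Sven ∩ Xiulan ∩ Dmitri ∩ Dana ∩ Luca ∩ Hiro: 09:30-12:35.
That's a single block of 185 minutes.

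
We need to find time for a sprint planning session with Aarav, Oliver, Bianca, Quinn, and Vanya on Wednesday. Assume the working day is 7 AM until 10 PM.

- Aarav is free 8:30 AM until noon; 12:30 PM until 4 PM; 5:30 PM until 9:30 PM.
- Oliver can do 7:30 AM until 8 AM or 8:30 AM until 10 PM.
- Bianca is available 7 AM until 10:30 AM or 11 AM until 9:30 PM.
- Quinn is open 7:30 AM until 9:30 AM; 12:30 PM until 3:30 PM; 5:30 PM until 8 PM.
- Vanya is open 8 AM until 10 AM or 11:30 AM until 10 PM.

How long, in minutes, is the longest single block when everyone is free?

180

Aarav ∩ Oliver: 08:30-12:00, 12:30-16:00, 17:30-21:30.
Aarav ∩ Oliver ∩ Bianca: 08:30-10:30, 11:00-12:00, 12:30-16:00, 17:30-21:30.
Aarav ∩ Oliver ∩ Bianca ∩ Quinn: 08:30-09:30, 12:30-15:30, 17:30-20:00.
Aarav ∩ Oliver ∩ Bianca ∩ Quinn ∩ Vanya: 08:30-09:30, 12:30-15:30, 17:30-20:00.
Those are the intersection windows.
The longest is 12:30-15:30 at 180 minutes.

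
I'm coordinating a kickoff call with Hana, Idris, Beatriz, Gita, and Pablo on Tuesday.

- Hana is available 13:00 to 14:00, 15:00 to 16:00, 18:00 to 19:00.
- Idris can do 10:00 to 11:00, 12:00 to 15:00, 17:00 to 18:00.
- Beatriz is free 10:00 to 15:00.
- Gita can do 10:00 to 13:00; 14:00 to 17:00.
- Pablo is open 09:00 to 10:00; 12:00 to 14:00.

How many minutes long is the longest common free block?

Hana ∩ Idris: 13:00-14:00.
Hana ∩ Idris ∩ Beatriz: 13:00-14:00.
Hana ∩ Idris ∩ Beatriz ∩ Gita: ∅.
Hana ∩ Idris ∩ Beatriz ∩ Gita ∩ Pablo: ∅.
There is no time when everyone is free.
No common window exists, so the longest block is 0 minutes.

0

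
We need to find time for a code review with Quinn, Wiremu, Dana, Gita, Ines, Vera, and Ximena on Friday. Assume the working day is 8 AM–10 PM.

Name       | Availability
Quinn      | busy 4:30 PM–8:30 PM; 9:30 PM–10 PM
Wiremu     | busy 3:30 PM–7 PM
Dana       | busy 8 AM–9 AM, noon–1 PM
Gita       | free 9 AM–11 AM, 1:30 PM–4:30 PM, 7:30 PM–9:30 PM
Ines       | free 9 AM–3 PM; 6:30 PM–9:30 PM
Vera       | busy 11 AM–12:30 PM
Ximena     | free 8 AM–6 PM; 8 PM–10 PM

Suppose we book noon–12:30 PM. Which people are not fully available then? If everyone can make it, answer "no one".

Quinn free: 08:00-16:30, 20:30-21:30 (invert busy blocks within the working day).
Wiremu free: 08:00-15:30, 19:00-22:00 (invert busy blocks within the working day).
Dana free: 09:00-12:00, 13:00-22:00 (invert busy blocks within the working day).
Gita free: 09:00-11:00, 13:30-16:30, 19:30-21:30.
Ines free: 09:00-15:00, 18:30-21:30.
Vera free: 08:00-11:00, 12:30-22:00 (invert busy blocks within the working day).
Ximena free: 08:00-18:00, 20:00-22:00.
Quinn: free for 12:00-12:30. Wiremu: free for 12:00-12:30. Dana: not fully free for 12:00-12:30. Gita: not fully free for 12:00-12:30. Ines: free for 12:00-12:30. Vera: not fully free for 12:00-12:30. Ximena: free for 12:00-12:30.

Dana, Gita, Vera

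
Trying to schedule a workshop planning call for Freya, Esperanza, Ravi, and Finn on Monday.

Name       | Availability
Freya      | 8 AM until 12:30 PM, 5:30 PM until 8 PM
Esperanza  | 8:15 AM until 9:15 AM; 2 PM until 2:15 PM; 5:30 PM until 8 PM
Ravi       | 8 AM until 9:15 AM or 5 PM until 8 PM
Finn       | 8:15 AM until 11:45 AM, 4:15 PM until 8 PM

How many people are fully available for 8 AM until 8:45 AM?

Freya and Ravi can make the full 08:00-08:45 slot — that's 2.

2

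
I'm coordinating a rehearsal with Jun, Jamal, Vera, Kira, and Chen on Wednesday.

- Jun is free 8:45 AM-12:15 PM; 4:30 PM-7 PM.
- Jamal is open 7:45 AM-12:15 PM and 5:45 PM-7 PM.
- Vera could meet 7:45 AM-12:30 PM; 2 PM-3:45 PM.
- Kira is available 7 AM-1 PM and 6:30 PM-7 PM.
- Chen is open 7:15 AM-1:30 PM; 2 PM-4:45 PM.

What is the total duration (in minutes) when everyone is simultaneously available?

Jun ∩ Jamal: 08:45-12:15, 17:45-19:00.
Jun ∩ Jamal ∩ Vera: 08:45-12:15.
Jun ∩ Jamal ∩ Vera ∩ Kira: 08:45-12:15.
Jun ∩ Jamal ∩ Vera ∩ Kira ∩ Chen: 08:45-12:15.
So the common availability across everyone is 08:45-12:15.
That's a single block of 210 minutes.

210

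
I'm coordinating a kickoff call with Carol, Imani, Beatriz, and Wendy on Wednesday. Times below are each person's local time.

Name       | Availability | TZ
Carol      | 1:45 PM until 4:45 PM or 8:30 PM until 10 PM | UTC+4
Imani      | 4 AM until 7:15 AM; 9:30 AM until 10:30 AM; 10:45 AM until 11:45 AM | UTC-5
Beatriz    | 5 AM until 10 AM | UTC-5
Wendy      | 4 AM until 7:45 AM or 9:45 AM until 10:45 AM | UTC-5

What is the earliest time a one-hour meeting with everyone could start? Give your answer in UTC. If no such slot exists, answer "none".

10:00

Carol in UTC: 09:45-12:45, 16:30-18:00 (subtract 4h to convert from UTC+4).
Imani in UTC: 09:00-12:15, 14:30-15:30, 15:45-16:45 (add 5h to convert from UTC-5).
Beatriz in UTC: 10:00-15:00 (add 5h to convert from UTC-5).
Wendy in UTC: 09:00-12:45, 14:45-15:45 (add 5h to convert from UTC-5).
Carol ∩ Imani: 09:45-12:15, 16:30-16:45.
Carol ∩ Imani ∩ Beatriz: 10:00-12:15.
Carol ∩ Imani ∩ Beatriz ∩ Wendy: 10:00-12:15.
So the common availability across everyone is 10:00-12:15.
The first common window of at least 60 minutes is 10:00-12:15, so the earliest start is 10:00.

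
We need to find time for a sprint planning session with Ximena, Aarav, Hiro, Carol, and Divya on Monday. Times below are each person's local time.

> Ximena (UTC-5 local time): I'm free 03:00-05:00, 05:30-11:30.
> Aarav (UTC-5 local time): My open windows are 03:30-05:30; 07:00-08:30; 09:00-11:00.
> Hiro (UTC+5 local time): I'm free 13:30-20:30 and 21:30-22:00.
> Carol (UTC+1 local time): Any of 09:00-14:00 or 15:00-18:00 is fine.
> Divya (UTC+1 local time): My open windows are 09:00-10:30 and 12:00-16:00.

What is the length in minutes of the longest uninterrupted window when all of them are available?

Ximena in UTC: 08:00-10:00, 10:30-16:30 (add 5h to convert from UTC-5).
Aarav in UTC: 08:30-10:30, 12:00-13:30, 14:00-16:00 (add 5h to convert from UTC-5).
Hiro in UTC: 08:30-15:30, 16:30-17:00 (subtract 5h to convert from UTC+5).
Carol in UTC: 08:00-13:00, 14:00-17:00 (subtract 1h to convert from UTC+1).
Divya in UTC: 08:00-09:30, 11:00-15:00 (subtract 1h to convert from UTC+1).
Ximena ∩ Aarav: 08:30-10:00, 12:00-13:30, 14:00-16:00.
Ximena ∩ Aarav ∩ Hiro: 08:30-10:00, 12:00-13:30, 14:00-15:30.
Ximena ∩ Aarav ∩ Hiro ∩ Carol: 08:30-10:00, 12:00-13:00, 14:00-15:30.
Ximena ∩ Aarav ∩ Hiro ∩ Carol ∩ Divya: 08:30-09:30, 12:00-13:00, 14:00-15:00.
The longest is 08:30-09:30 at 60 minutes.

60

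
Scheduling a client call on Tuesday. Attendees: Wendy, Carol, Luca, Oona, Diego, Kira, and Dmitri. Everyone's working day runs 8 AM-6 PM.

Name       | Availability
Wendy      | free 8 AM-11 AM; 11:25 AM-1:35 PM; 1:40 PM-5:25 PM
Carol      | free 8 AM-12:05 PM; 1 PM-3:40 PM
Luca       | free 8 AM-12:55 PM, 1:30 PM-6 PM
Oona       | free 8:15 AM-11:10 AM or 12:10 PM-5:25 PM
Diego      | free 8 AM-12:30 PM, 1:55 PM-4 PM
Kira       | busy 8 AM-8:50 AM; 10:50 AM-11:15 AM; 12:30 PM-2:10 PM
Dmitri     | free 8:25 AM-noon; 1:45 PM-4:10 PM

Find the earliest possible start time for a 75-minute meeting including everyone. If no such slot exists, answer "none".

08:50

Wendy free: 08:00-11:00, 11:25-13:35, 13:40-17:25.
Carol free: 08:00-12:05, 13:00-15:40.
Luca free: 08:00-12:55, 13:30-18:00.
Oona free: 08:15-11:10, 12:10-17:25.
Diego free: 08:00-12:30, 13:55-16:00.
Kira free: 08:50-10:50, 11:15-12:30, 14:10-18:00 (invert busy blocks within the working day).
Dmitri free: 08:25-12:00, 13:45-16:10.
Wendy ∩ Carol: 08:00-11:00, 11:25-12:05, 13:00-13:35, 13:40-15:40.
Wendy ∩ Carol ∩ Luca: 08:00-11:00, 11:25-12:05, 13:30-13:35, 13:40-15:40.
Wendy ∩ Carol ∩ Luca ∩ Oona: 08:15-11:00, 13:30-13:35, 13:40-15:40.
Wendy ∩ Carol ∩ Luca ∩ Oona ∩ Diego: 08:15-11:00, 13:55-15:40.
Wendy ∩ Carol ∩ Luca ∩ Oona ∩ Diego ∩ Kira: 08:50-10:50, 14:10-15:40.
Wendy ∩ Carol ∩ Luca ∩ Oona ∩ Diego ∩ Kira ∩ Dmitri: 08:50-10:50, 14:10-15:40.
The first common window of at least 75 minutes is 08:50-10:50, so the earliest start is 08:50.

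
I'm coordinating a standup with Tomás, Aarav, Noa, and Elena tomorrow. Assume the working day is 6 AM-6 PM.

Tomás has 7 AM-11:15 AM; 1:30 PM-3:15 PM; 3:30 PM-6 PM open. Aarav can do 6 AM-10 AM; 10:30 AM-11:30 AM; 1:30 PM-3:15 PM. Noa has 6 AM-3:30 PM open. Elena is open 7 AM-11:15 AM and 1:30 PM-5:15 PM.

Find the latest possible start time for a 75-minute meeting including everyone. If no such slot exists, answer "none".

14:00

Tomás ∩ Aarav: 07:00-10:00, 10:30-11:15, 13:30-15:15.
Tomás ∩ Aarav ∩ Noa: 07:00-10:00, 10:30-11:15, 13:30-15:15.
Tomás ∩ Aarav ∩ Noa ∩ Elena: 07:00-10:00, 10:30-11:15, 13:30-15:15.
The last common window of at least 75 minutes is 13:30-15:15; a 75-minute meeting can start as late as 14:00 and still end by 15:15.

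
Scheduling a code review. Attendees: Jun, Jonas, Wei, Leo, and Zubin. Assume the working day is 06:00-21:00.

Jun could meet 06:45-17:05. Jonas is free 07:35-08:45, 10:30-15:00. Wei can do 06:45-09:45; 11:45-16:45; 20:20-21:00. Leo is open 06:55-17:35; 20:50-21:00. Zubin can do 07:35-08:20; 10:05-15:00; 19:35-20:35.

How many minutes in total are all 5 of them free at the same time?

240

Jun ∩ Jonas: 07:35-08:45, 10:30-15:00.
Jun ∩ Jonas ∩ Wei: 07:35-08:45, 11:45-15:00.
Jun ∩ Jonas ∩ Wei ∩ Leo: 07:35-08:45, 11:45-15:00.
Jun ∩ Jonas ∩ Wei ∩ Leo ∩ Zubin: 07:35-08:20, 11:45-15:00.
Summing the common windows: 45 + 195 = 240 minutes.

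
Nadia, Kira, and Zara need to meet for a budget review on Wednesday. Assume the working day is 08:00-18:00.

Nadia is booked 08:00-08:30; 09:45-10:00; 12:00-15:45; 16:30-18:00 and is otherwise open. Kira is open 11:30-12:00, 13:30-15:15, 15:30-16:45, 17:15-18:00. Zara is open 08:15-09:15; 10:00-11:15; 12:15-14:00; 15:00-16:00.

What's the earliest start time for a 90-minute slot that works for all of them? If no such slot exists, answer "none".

Nadia free: 08:30-09:45, 10:00-12:00, 15:45-16:30 (invert busy blocks within the working day).
Kira free: 11:30-12:00, 13:30-15:15, 15:30-16:45, 17:15-18:00.
Zara free: 08:15-09:15, 10:00-11:15, 12:15-14:00, 15:00-16:00.
Nadia ∩ Kira: 11:30-12:00, 15:45-16:30.
Nadia ∩ Kira ∩ Zara: 15:45-16:00.
Those are the intersection windows.
No common window is at least 90 minutes long.

none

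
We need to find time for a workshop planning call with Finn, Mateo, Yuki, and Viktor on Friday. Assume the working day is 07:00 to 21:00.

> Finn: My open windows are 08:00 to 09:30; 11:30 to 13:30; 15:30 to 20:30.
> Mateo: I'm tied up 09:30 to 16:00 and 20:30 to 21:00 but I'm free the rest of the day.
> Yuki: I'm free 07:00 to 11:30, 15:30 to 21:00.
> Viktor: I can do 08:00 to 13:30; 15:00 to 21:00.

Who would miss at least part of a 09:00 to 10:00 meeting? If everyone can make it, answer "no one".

Finn free: 08:00-09:30, 11:30-13:30, 15:30-20:30.
Mateo free: 07:00-09:30, 16:00-20:30 (invert busy blocks within the working day).
Yuki free: 07:00-11:30, 15:30-21:00.
Viktor free: 08:00-13:30, 15:00-21:00.
Finn: not fully free for 09:00-10:00. Mateo: not fully free for 09:00-10:00. Yuki: free for 09:00-10:00. Viktor: free for 09:00-10:00.

Finn, Mateo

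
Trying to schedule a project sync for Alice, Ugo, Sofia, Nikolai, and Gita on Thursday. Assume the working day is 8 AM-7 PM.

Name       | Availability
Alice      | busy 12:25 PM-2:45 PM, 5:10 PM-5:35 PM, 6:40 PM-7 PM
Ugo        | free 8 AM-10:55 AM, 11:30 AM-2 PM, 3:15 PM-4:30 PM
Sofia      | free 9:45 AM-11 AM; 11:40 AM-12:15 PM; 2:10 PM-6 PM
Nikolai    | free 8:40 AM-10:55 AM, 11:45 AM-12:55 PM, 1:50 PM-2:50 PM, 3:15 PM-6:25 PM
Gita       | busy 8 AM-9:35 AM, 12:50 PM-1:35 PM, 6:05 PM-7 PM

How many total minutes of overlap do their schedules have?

Alice free: 08:00-12:25, 14:45-17:10, 17:35-18:40 (invert busy blocks within the working day).
Ugo free: 08:00-10:55, 11:30-14:00, 15:15-16:30.
Sofia free: 09:45-11:00, 11:40-12:15, 14:10-18:00.
Nikolai free: 08:40-10:55, 11:45-12:55, 13:50-14:50, 15:15-18:25.
Gita free: 09:35-12:50, 13:35-18:05 (invert busy blocks within the working day).
Alice ∩ Ugo: 08:00-10:55, 11:30-12:25, 15:15-16:30.
Alice ∩ Ugo ∩ Sofia: 09:45-10:55, 11:40-12:15, 15:15-16:30.
Alice ∩ Ugo ∩ Sofia ∩ Nikolai: 09:45-10:55, 11:45-12:15, 15:15-16:30.
Alice ∩ Ugo ∩ Sofia ∩ Nikolai ∩ Gita: 09:45-10:55, 11:45-12:15, 15:15-16:30.
Summing the common windows: 70 + 30 + 75 = 175 minutes.

175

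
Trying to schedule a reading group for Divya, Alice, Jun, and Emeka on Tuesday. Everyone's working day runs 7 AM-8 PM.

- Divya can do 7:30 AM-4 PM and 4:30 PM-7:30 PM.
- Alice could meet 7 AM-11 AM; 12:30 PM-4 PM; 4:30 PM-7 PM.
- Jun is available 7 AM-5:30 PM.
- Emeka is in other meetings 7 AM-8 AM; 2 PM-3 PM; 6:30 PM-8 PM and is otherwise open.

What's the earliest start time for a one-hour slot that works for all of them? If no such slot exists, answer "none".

08:00

Divya free: 07:30-16:00, 16:30-19:30.
Alice free: 07:00-11:00, 12:30-16:00, 16:30-19:00.
Jun free: 07:00-17:30.
Emeka free: 08:00-14:00, 15:00-18:30 (invert busy blocks within the working day).
Divya ∩ Alice: 07:30-11:00, 12:30-16:00, 16:30-19:00.
Divya ∩ Alice ∩ Jun: 07:30-11:00, 12:30-16:00, 16:30-17:30.
Divya ∩ Alice ∩ Jun ∩ Emeka: 08:00-11:00, 12:30-14:00, 15:00-16:00, 16:30-17:30.
The first common window of at least 60 minutes is 08:00-11:00, so the earliest start is 08:00.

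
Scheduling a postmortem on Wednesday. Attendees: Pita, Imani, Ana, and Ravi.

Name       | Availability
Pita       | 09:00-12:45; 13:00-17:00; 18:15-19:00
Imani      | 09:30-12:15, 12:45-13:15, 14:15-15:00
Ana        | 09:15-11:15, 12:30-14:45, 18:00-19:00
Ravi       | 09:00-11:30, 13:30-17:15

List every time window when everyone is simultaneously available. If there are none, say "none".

09:30-11:15, 14:15-14:45

Pita ∩ Imani: 09:30-12:15, 13:00-13:15, 14:15-15:00.
Pita ∩ Imani ∩ Ana: 09:30-11:15, 13:00-13:15, 14:15-14:45.
Pita ∩ Imani ∩ Ana ∩ Ravi: 09:30-11:15, 14:15-14:45.
Those are the intersection windows.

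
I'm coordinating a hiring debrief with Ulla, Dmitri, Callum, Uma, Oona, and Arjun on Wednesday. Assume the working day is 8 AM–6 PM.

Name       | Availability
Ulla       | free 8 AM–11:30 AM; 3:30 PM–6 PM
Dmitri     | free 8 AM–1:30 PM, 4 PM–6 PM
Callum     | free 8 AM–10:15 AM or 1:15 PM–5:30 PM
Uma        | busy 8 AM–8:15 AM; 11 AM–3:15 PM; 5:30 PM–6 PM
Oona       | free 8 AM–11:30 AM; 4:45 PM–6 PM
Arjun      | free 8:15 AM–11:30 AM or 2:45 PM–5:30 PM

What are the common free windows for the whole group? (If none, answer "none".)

08:15-10:15, 16:45-17:30

Ulla free: 08:00-11:30, 15:30-18:00.
Dmitri free: 08:00-13:30, 16:00-18:00.
Callum free: 08:00-10:15, 13:15-17:30.
Uma free: 08:15-11:00, 15:15-17:30 (invert busy blocks within the working day).
Oona free: 08:00-11:30, 16:45-18:00.
Arjun free: 08:15-11:30, 14:45-17:30.
Ulla ∩ Dmitri: 08:00-11:30, 16:00-18:00.
Ulla ∩ Dmitri ∩ Callum: 08:00-10:15, 16:00-17:30.
Ulla ∩ Dmitri ∩ Callum ∩ Uma: 08:15-10:15, 16:00-17:30.
Ulla ∩ Dmitri ∩ Callum ∩ Uma ∩ Oona: 08:15-10:15, 16:45-17:30.
Ulla ∩ Dmitri ∩ Callum ∩ Uma ∩ Oona ∩ Arjun: 08:15-10:15, 16:45-17:30.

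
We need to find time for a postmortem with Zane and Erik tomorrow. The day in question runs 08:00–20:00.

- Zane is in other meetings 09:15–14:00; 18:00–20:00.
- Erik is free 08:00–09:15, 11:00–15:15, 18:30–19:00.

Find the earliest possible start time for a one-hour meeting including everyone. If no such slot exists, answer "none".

08:00

Zane free: 08:00-09:15, 14:00-18:00 (invert busy blocks within the working day).
Erik free: 08:00-09:15, 11:00-15:15, 18:30-19:00.
Zane ∩ Erik: 08:00-09:15, 14:00-15:15.
The first common window of at least 60 minutes is 08:00-09:15, so the earliest start is 08:00.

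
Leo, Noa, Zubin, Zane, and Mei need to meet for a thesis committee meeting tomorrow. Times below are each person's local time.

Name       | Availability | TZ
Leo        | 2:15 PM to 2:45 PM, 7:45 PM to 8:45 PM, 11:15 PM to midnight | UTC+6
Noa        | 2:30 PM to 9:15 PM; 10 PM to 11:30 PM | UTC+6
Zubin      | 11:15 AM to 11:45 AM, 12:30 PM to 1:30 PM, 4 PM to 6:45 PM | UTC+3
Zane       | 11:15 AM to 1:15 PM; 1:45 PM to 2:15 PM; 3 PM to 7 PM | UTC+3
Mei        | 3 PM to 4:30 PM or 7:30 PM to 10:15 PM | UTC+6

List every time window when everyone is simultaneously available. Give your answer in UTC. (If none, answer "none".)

Leo in UTC: 08:15-08:45, 13:45-14:45, 17:15-18:00 (subtract 6h to convert from UTC+6).
Noa in UTC: 08:30-15:15, 16:00-17:30 (subtract 6h to convert from UTC+6).
Zubin in UTC: 08:15-08:45, 09:30-10:30, 13:00-15:45 (subtract 3h to convert from UTC+3).
Zane in UTC: 08:15-10:15, 10:45-11:15, 12:00-16:00 (subtract 3h to convert from UTC+3).
Mei in UTC: 09:00-10:30, 13:30-16:15 (subtract 6h to convert from UTC+6).
Leo ∩ Noa: 08:30-08:45, 13:45-14:45, 17:15-17:30.
Leo ∩ Noa ∩ Zubin: 08:30-08:45, 13:45-14:45.
Leo ∩ Noa ∩ Zubin ∩ Zane: 08:30-08:45, 13:45-14:45.
Leo ∩ Noa ∩ Zubin ∩ Zane ∩ Mei: 13:45-14:45.

13:45-14:45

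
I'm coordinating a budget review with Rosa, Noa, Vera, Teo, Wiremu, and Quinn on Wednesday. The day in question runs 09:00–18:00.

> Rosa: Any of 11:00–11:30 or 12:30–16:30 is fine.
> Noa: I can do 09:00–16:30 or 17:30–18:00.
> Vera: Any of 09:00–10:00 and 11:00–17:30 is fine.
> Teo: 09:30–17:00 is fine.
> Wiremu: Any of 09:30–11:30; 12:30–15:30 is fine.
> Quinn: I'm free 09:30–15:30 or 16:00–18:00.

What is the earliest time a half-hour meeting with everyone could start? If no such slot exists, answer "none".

Rosa ∩ Noa: 11:00-11:30, 12:30-16:30.
Rosa ∩ Noa ∩ Vera: 11:00-11:30, 12:30-16:30.
Rosa ∩ Noa ∩ Vera ∩ Teo: 11:00-11:30, 12:30-16:30.
Rosa ∩ Noa ∩ Vera ∩ Teo ∩ Wiremu: 11:00-11:30, 12:30-15:30.
Rosa ∩ Noa ∩ Vera ∩ Teo ∩ Wiremu ∩ Quinn: 11:00-11:30, 12:30-15:30.
So the common availability across everyone is 11:00-11:30, 12:30-15:30.
The first common window of at least 30 minutes is 11:00-11:30, so the earliest start is 11:00.

11:00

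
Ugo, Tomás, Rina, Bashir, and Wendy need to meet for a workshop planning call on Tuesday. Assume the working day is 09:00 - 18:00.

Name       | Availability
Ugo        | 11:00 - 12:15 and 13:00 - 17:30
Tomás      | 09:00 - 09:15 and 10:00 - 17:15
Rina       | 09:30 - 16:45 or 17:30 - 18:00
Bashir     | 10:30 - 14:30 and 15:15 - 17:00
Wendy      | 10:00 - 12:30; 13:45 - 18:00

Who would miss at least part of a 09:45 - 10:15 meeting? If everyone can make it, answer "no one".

Bashir, Tomás, Ugo, Wendy

Ugo: not fully free for 09:45-10:15. Tomás: not fully free for 09:45-10:15. Rina: free for 09:45-10:15. Bashir: not fully free for 09:45-10:15. Wendy: not fully free for 09:45-10:15.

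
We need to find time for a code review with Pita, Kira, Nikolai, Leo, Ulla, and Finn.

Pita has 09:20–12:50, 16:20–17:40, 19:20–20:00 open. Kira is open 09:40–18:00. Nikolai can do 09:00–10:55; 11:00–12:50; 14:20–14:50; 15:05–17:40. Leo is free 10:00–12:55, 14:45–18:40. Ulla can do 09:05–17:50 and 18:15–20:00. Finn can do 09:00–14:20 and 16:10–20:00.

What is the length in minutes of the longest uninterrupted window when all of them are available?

Pita ∩ Kira: 09:40-12:50, 16:20-17:40.
Pita ∩ Kira ∩ Nikolai: 09:40-10:55, 11:00-12:50, 16:20-17:40.
Pita ∩ Kira ∩ Nikolai ∩ Leo: 10:00-10:55, 11:00-12:50, 16:20-17:40.
Pita ∩ Kira ∩ Nikolai ∩ Leo ∩ Ulla: 10:00-10:55, 11:00-12:50, 16:20-17:40.
Pita ∩ Kira ∩ Nikolai ∩ Leo ∩ Ulla ∩ Finn: 10:00-10:55, 11:00-12:50, 16:20-17:40.
So the common availability across everyone is 10:00-10:55, 11:00-12:50, 16:20-17:40.
The longest is 11:00-12:50 at 110 minutes.

110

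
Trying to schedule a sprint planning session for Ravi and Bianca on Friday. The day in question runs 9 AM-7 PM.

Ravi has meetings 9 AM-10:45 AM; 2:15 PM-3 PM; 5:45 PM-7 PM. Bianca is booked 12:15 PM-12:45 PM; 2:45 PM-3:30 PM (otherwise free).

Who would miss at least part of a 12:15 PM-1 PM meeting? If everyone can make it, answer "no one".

Bianca

Ravi free: 10:45-14:15, 15:00-17:45 (invert busy blocks within the working day).
Bianca free: 09:00-12:15, 12:45-14:45, 15:30-19:00 (invert busy blocks within the working day).
Ravi: free for 12:15-13:00. Bianca: not fully free for 12:15-13:00.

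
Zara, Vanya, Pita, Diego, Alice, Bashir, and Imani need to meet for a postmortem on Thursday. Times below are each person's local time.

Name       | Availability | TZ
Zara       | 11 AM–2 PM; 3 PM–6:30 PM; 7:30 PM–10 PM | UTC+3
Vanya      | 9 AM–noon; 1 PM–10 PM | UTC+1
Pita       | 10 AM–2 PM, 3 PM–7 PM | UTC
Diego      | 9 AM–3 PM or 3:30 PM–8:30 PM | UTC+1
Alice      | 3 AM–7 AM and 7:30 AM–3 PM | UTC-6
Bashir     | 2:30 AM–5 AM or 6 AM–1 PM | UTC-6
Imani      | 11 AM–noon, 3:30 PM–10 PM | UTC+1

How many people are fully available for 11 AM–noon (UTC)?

Zara in UTC: 08:00-11:00, 12:00-15:30, 16:30-19:00 (subtract 3h to convert from UTC+3).
Vanya in UTC: 08:00-11:00, 12:00-21:00 (subtract 1h to convert from UTC+1).
Pita in UTC: 10:00-14:00, 15:00-19:00.
Diego in UTC: 08:00-14:00, 14:30-19:30 (subtract 1h to convert from UTC+1).
Alice in UTC: 09:00-13:00, 13:30-21:00 (add 6h to convert from UTC-6).
Bashir in UTC: 08:30-11:00, 12:00-19:00 (add 6h to convert from UTC-6).
Imani in UTC: 10:00-11:00, 14:30-21:00 (subtract 1h to convert from UTC+1).
Pita, Diego, and Alice can make the full 11:00-12:00 slot — that's 3.

3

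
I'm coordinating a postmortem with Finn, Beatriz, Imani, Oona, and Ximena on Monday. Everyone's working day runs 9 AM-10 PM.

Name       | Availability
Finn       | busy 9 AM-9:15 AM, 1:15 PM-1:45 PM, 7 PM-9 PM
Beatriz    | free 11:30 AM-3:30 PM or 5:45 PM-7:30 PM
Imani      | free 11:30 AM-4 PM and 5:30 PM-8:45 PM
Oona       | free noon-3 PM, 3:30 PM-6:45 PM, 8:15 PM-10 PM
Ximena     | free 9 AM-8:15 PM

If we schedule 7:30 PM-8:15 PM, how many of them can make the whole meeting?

Finn free: 09:15-13:15, 13:45-19:00, 21:00-22:00 (invert busy blocks within the working day).
Beatriz free: 11:30-15:30, 17:45-19:30.
Imani free: 11:30-16:00, 17:30-20:45.
Oona free: 12:00-15:00, 15:30-18:45, 20:15-22:00.
Ximena free: 09:00-20:15.
Imani and Ximena can make the full 19:30-20:15 slot — that's 2.

2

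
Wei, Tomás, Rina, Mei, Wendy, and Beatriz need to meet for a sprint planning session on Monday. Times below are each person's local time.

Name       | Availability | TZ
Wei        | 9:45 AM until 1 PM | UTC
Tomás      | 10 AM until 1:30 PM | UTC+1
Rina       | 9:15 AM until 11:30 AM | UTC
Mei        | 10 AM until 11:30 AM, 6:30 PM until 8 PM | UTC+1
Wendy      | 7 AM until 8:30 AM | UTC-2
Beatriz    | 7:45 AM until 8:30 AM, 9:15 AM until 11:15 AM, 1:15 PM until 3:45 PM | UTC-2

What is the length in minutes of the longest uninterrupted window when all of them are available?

Wei in UTC: 09:45-13:00.
Tomás in UTC: 09:00-12:30 (subtract 1h to convert from UTC+1).
Rina in UTC: 09:15-11:30.
Mei in UTC: 09:00-10:30, 17:30-19:00 (subtract 1h to convert from UTC+1).
Wendy in UTC: 09:00-10:30 (add 2h to convert from UTC-2).
Beatriz in UTC: 09:45-10:30, 11:15-13:15, 15:15-17:45 (add 2h to convert from UTC-2).
Wei ∩ Tomás: 09:45-12:30.
Wei ∩ Tomás ∩ Rina: 09:45-11:30.
Wei ∩ Tomás ∩ Rina ∩ Mei: 09:45-10:30.
Wei ∩ Tomás ∩ Rina ∩ Mei ∩ Wendy: 09:45-10:30.
Wei ∩ Tomás ∩ Rina ∩ Mei ∩ Wendy ∩ Beatriz: 09:45-10:30.
Those are the intersection windows.
The longest is 09:45-10:30 at 45 minutes.

45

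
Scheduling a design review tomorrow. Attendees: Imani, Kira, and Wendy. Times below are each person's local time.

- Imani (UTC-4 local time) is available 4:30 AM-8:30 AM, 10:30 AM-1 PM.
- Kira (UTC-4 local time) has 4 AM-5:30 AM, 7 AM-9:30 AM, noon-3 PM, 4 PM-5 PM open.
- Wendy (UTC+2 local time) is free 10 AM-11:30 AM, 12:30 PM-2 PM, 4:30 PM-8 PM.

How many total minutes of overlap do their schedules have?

Imani in UTC: 08:30-12:30, 14:30-17:00 (add 4h to convert from UTC-4).
Kira in UTC: 08:00-09:30, 11:00-13:30, 16:00-19:00, 20:00-21:00 (add 4h to convert from UTC-4).
Wendy in UTC: 08:00-09:30, 10:30-12:00, 14:30-18:00 (subtract 2h to convert from UTC+2).
Imani ∩ Kira: 08:30-09:30, 11:00-12:30, 16:00-17:00.
Imani ∩ Kira ∩ Wendy: 08:30-09:30, 11:00-12:00, 16:00-17:00.
So the common availability across everyone is 08:30-09:30, 11:00-12:00, 16:00-17:00.
Summing the common windows: 60 + 60 + 60 = 180 minutes.

180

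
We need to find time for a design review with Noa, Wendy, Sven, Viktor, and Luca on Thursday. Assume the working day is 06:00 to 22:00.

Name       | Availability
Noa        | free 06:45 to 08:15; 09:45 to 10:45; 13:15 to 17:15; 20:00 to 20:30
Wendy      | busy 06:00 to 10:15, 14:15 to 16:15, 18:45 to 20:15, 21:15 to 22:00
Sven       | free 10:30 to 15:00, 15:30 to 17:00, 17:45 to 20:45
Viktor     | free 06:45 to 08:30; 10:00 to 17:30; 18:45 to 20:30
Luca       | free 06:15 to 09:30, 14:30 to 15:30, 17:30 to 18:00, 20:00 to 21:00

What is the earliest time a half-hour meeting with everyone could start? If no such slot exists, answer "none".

Noa free: 06:45-08:15, 09:45-10:45, 13:15-17:15, 20:00-20:30.
Wendy free: 10:15-14:15, 16:15-18:45, 20:15-21:15 (invert busy blocks within the working day).
Sven free: 10:30-15:00, 15:30-17:00, 17:45-20:45.
Viktor free: 06:45-08:30, 10:00-17:30, 18:45-20:30.
Luca free: 06:15-09:30, 14:30-15:30, 17:30-18:00, 20:00-21:00.
Noa ∩ Wendy: 10:15-10:45, 13:15-14:15, 16:15-17:15, 20:15-20:30.
Noa ∩ Wendy ∩ Sven: 10:30-10:45, 13:15-14:15, 16:15-17:00, 20:15-20:30.
Noa ∩ Wendy ∩ Sven ∩ Viktor: 10:30-10:45, 13:15-14:15, 16:15-17:00, 20:15-20:30.
Noa ∩ Wendy ∩ Sven ∩ Viktor ∩ Luca: 20:15-20:30.
No common window is at least 30 minutes long.

none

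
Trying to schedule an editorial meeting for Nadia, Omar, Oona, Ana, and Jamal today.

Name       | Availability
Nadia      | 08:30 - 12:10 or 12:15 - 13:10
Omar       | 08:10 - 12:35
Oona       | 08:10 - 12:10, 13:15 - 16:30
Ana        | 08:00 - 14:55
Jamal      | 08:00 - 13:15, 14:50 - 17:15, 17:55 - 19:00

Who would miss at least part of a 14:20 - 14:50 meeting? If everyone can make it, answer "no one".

Jamal, Nadia, Omar

Nadia: not fully free for 14:20-14:50. Omar: not fully free for 14:20-14:50. Oona: free for 14:20-14:50. Ana: free for 14:20-14:50. Jamal: not fully free for 14:20-14:50.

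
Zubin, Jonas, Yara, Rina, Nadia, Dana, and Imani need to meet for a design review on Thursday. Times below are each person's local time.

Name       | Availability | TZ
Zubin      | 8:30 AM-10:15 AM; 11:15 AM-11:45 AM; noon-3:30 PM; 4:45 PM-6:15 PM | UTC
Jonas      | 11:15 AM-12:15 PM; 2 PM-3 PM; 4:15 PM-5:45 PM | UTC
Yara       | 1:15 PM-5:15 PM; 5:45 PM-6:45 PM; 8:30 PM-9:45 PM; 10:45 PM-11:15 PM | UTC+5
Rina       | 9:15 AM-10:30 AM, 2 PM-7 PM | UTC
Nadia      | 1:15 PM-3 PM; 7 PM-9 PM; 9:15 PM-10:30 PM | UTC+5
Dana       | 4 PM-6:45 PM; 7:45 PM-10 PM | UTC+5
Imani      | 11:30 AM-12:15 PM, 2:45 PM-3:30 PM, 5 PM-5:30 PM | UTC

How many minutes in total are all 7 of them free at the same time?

Zubin in UTC: 08:30-10:15, 11:15-11:45, 12:00-15:30, 16:45-18:15.
Jonas in UTC: 11:15-12:15, 14:00-15:00, 16:15-17:45.
Yara in UTC: 08:15-12:15, 12:45-13:45, 15:30-16:45, 17:45-18:15 (subtract 5h to convert from UTC+5).
Rina in UTC: 09:15-10:30, 14:00-19:00.
Nadia in UTC: 08:15-10:00, 14:00-16:00, 16:15-17:30 (subtract 5h to convert from UTC+5).
Dana in UTC: 11:00-13:45, 14:45-17:00 (subtract 5h to convert from UTC+5).
Imani in UTC: 11:30-12:15, 14:45-15:30, 17:00-17:30.
Zubin ∩ Jonas: 11:15-11:45, 12:00-12:15, 14:00-15:00, 16:45-17:45.
Zubin ∩ Jonas ∩ Yara: 11:15-11:45, 12:00-12:15.
Zubin ∩ Jonas ∩ Yara ∩ Rina: ∅.
Zubin ∩ Jonas ∩ Yara ∩ Rina ∩ Nadia: ∅.
Zubin ∩ Jonas ∩ Yara ∩ Rina ∩ Nadia ∩ Dana: ∅.
Zubin ∩ Jonas ∩ Yara ∩ Rina ∩ Nadia ∩ Dana ∩ Imani: ∅.
There is no time when everyone is free.
There is no common window, so the total is 0 minutes.

0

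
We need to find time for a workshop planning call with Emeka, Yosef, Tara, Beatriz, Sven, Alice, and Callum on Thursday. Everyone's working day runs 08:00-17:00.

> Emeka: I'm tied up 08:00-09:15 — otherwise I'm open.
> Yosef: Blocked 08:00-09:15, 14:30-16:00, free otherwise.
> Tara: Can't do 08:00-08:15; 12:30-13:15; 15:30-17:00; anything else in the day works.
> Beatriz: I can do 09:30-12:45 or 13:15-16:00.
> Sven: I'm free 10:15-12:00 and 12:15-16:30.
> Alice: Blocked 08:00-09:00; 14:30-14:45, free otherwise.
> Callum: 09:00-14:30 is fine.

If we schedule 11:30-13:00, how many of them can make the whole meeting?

Emeka free: 09:15-17:00 (invert busy blocks within the working day).
Yosef free: 09:15-14:30, 16:00-17:00 (invert busy blocks within the working day).
Tara free: 08:15-12:30, 13:15-15:30 (invert busy blocks within the working day).
Beatriz free: 09:30-12:45, 13:15-16:00.
Sven free: 10:15-12:00, 12:15-16:30.
Alice free: 09:00-14:30, 14:45-17:00 (invert busy blocks within the working day).
Callum free: 09:00-14:30.
Emeka, Yosef, Alice, and Callum can make the full 11:30-13:00 slot — that's 4.

4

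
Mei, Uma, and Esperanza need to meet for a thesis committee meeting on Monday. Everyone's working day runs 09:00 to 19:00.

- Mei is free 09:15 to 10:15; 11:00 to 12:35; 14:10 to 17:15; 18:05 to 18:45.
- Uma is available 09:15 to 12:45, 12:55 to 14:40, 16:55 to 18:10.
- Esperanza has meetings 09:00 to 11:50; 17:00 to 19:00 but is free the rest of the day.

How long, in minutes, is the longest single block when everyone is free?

45

Mei free: 09:15-10:15, 11:00-12:35, 14:10-17:15, 18:05-18:45.
Uma free: 09:15-12:45, 12:55-14:40, 16:55-18:10.
Esperanza free: 11:50-17:00 (invert busy blocks within the working day).
Mei ∩ Uma: 09:15-10:15, 11:00-12:35, 14:10-14:40, 16:55-17:15, 18:05-18:10.
Mei ∩ Uma ∩ Esperanza: 11:50-12:35, 14:10-14:40, 16:55-17:00.
The longest is 11:50-12:35 at 45 minutes.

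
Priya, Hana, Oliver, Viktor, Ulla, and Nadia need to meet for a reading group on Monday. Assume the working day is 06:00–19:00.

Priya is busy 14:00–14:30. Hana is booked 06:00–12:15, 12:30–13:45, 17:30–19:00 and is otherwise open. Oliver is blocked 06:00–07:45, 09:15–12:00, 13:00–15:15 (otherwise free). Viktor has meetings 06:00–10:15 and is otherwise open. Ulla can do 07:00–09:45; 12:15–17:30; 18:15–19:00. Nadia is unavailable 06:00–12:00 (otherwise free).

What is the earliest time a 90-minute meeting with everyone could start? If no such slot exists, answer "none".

15:15

Priya free: 06:00-14:00, 14:30-19:00 (invert busy blocks within the working day).
Hana free: 12:15-12:30, 13:45-17:30 (invert busy blocks within the working day).
Oliver free: 07:45-09:15, 12:00-13:00, 15:15-19:00 (invert busy blocks within the working day).
Viktor free: 10:15-19:00 (invert busy blocks within the working day).
Ulla free: 07:00-09:45, 12:15-17:30, 18:15-19:00.
Nadia free: 12:00-19:00 (invert busy blocks within the working day).
Priya ∩ Hana: 12:15-12:30, 13:45-14:00, 14:30-17:30.
Priya ∩ Hana ∩ Oliver: 12:15-12:30, 15:15-17:30.
Priya ∩ Hana ∩ Oliver ∩ Viktor: 12:15-12:30, 15:15-17:30.
Priya ∩ Hana ∩ Oliver ∩ Viktor ∩ Ulla: 12:15-12:30, 15:15-17:30.
Priya ∩ Hana ∩ Oliver ∩ Viktor ∩ Ulla ∩ Nadia: 12:15-12:30, 15:15-17:30.
So the common availability across everyone is 12:15-12:30, 15:15-17:30.
The first common window of at least 90 minutes is 15:15-17:30, so the earliest start is 15:15.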